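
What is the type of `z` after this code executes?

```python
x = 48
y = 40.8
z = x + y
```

int + float = float

float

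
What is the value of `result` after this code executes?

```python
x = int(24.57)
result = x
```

x = 24; result = 24

24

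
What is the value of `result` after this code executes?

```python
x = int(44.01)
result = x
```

x = 44; result = 44

44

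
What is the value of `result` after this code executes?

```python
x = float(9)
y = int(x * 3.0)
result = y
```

x = 9.0; y = 27; result = 27

27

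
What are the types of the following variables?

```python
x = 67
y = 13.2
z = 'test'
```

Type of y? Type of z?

y is assigned a number with a decimal point, so it is a float; z is assigned a quoted string literal, so it is a str

float, str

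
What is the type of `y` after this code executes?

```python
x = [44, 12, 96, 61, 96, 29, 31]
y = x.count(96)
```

list.count() returns int

int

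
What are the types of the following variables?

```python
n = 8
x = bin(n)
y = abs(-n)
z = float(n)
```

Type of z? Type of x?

float() returns float; bin() returns str

float, str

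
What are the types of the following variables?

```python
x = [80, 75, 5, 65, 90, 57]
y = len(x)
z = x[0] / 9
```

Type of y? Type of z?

len() returns int; int / int = float

int, float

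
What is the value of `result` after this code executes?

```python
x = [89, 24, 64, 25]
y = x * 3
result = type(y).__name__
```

x is list; y is list; result = 'list'

'list'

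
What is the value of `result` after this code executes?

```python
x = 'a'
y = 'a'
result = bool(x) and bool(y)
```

x = 'a'; y = 'a'; result = True

True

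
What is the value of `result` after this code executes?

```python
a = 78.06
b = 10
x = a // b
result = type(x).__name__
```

a is float; b is int; x is float; result = 'float'

'float'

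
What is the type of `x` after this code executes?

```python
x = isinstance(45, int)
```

isinstance() returns bool

bool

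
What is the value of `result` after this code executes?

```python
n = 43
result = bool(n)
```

n = 43; result = True

True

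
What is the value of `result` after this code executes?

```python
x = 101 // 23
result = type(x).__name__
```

x is int; result = 'int'

'int'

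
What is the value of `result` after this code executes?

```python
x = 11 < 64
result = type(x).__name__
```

x is bool; result = 'bool'

'bool'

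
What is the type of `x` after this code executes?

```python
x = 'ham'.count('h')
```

str.count() returns int

int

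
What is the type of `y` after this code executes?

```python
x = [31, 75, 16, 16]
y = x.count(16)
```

list.count() returns int

int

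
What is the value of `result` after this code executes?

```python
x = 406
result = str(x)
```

x = 406; result = '406'

'406'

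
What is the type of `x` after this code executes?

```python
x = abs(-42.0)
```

abs() of float returns float

float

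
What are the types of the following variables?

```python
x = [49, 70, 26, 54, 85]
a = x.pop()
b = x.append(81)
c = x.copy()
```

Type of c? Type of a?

copy() returns list; pop() returns element

list, int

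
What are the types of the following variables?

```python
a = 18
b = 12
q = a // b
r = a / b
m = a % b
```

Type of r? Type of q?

/ returns float; // returns int

float, int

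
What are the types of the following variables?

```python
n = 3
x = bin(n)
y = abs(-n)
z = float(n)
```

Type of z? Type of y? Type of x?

float() returns float; abs() of int returns int; bin() returns str

float, int, str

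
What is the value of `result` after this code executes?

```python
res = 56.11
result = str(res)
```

res = 56.11; result = '56.11'

'56.11'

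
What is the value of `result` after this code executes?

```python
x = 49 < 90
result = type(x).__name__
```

x is bool; result = 'bool'

'bool'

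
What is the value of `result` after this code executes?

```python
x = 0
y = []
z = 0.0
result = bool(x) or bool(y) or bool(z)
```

x = 0; y = []; z = 0.0; result = False

False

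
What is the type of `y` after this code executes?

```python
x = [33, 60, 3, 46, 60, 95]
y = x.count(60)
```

list.count() returns int

int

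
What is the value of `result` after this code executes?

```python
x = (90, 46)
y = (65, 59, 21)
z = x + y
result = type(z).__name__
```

x is tuple; y is tuple; z is tuple; result = 'tuple'

'tuple'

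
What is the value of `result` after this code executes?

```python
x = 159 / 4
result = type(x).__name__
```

x is float; result = 'float'

'float'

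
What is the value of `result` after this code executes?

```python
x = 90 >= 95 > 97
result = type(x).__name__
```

x is bool; result = 'bool'

'bool'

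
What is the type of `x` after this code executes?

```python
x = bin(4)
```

bin() returns str representation

str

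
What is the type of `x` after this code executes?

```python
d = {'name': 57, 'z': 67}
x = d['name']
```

Accessing dict[str, int] with str key returns int

int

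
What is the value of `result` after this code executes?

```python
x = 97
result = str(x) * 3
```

x = 97; result = '979797'

'979797'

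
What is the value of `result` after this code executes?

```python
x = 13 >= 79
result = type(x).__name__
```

x is bool; result = 'bool'

'bool'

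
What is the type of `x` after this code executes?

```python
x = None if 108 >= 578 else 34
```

108 >= 578 is False, so the else branch is taken

int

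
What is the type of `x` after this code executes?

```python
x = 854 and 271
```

'and' with truthy values returns last operand (int)

int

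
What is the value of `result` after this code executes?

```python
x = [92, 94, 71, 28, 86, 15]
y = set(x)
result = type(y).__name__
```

x is list; y is set; result = 'set'

'set'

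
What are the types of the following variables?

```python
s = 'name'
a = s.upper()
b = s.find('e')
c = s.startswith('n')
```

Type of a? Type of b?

upper() returns str; find() returns int

str, int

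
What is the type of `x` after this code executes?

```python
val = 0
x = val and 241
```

'and' returns first falsy value (0 is int)

int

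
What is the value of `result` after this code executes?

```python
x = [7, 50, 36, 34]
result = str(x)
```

x = [7, 50, 36, 34]; result = '[7, 50, 36, 34]'

'[7, 50, 36, 34]'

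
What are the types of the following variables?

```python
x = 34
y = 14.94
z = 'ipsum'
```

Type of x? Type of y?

x is assigned a bare integer (no decimal point), so it is an int; y is assigned a number with a decimal point, so it is a float

int, float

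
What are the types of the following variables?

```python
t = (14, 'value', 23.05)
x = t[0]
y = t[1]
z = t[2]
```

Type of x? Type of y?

tuple[0] is int; tuple[1] is str

int, str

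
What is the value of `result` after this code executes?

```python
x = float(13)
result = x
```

x = 13.0; result = 13.0

13.0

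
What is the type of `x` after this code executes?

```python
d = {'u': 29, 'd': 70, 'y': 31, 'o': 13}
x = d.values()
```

.values() returns dict_values view

dict_values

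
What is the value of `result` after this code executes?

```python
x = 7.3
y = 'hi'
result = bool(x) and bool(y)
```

x = 7.3; y = 'hi'; result = True

True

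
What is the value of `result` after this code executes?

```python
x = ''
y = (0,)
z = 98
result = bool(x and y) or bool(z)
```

x = ''; y = (0,); z = 98; result = True

True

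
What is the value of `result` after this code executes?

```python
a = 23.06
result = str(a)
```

a = 23.06; result = '23.06'

'23.06'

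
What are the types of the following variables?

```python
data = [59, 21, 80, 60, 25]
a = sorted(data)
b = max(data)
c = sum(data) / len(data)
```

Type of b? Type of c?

max of ints returns int; int / int = float

int, float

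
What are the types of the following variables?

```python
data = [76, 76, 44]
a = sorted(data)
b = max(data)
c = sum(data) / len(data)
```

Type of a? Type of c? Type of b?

sorted() returns list; int / int = float; max of ints returns int

list, float, int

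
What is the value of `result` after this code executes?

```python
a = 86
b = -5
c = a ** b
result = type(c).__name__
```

a is int; b is int; c is float; result = 'float'

'float'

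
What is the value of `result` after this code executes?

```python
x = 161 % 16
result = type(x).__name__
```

x is int; result = 'int'

'int'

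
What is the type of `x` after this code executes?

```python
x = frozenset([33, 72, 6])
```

frozenset() returns frozenset

frozenset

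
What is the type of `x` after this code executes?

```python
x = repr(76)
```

repr() returns str

str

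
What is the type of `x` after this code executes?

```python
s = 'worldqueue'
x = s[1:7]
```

Slicing a str returns str

str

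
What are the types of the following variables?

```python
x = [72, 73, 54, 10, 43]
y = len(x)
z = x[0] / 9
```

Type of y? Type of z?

len() returns int; int / int = float

int, float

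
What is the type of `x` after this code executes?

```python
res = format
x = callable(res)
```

callable() returns bool

bool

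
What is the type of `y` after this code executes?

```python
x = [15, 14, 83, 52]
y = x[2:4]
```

Slicing a list returns a list

list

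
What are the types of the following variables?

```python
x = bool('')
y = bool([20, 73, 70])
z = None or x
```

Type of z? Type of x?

None or bool returns the bool; bool() returns bool

bool, bool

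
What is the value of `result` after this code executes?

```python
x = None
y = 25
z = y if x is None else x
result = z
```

x = None; y = 25; z = 25; result = 25

25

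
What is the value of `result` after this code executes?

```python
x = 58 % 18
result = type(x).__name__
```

x is int; result = 'int'

'int'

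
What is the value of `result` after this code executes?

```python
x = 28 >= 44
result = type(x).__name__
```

x is bool; result = 'bool'

'bool'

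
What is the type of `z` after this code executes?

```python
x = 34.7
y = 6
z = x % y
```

float % int = float

float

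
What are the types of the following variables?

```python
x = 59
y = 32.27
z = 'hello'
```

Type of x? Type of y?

x is assigned a bare integer (no decimal point), so it is an int; y is assigned a number with a decimal point, so it is a float

int, float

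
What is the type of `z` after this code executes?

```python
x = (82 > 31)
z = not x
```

'not' returns bool

bool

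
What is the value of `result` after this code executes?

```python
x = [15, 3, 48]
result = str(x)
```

x = [15, 3, 48]; result = '[15, 3, 48]'

'[15, 3, 48]'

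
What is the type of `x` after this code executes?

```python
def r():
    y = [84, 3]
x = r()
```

Function without return returns None

NoneType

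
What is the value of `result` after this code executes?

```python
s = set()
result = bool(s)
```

s = set(); result = False

False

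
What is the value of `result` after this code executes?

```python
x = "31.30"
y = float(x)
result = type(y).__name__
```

x is str; y is float; result = 'float'

'float'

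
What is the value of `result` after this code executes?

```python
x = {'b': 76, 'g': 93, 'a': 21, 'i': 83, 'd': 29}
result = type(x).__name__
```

x is dict; result = 'dict'

'dict'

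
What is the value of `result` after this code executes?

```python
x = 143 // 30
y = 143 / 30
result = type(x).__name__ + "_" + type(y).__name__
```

x is int; y is float; result = 'int_float'

'int_float'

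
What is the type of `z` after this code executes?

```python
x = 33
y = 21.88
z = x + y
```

int + float = float

float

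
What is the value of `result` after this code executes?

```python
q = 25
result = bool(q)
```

q = 25; result = True

True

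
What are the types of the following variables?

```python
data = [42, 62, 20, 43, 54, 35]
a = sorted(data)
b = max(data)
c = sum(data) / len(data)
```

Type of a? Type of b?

sorted() returns list; max of ints returns int

list, int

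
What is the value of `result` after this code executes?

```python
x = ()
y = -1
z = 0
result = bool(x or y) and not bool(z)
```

x = (); y = -1; z = 0; result = True

True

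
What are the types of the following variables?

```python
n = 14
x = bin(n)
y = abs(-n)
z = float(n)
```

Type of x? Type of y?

bin() returns str; abs() of int returns int

str, int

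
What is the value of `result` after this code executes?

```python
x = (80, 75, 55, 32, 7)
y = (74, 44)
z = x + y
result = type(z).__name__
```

x is tuple; y is tuple; z is tuple; result = 'tuple'

'tuple'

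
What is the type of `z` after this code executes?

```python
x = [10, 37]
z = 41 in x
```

'in' operator returns bool

bool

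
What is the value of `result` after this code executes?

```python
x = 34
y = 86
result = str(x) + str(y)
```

x = 34; y = 86; result = '3486'

'3486'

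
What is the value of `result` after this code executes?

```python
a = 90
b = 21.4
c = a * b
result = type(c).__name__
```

a is int; b is float; c is float; result = 'float'

'float'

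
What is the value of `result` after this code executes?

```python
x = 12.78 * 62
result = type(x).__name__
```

x is float; result = 'float'

'float'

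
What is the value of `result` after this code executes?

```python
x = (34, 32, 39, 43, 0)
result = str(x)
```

x = (34, 32, 39, 43, 0); result = '(34, 32, 39, 43, 0)'

'(34, 32, 39, 43, 0)'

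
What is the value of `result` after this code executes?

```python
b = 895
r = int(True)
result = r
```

b = 895; r = 1; result = 1

1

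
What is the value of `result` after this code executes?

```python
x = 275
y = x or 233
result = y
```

x = 275; y = 275; result = 275

275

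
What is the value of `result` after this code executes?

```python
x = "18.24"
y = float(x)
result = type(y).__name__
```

x is str; y is float; result = 'float'

'float'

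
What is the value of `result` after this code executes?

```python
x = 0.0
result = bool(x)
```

x = 0.0; result = False

False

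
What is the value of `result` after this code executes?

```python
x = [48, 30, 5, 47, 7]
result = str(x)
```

x = [48, 30, 5, 47, 7]; result = '[48, 30, 5, 47, 7]'

'[48, 30, 5, 47, 7]'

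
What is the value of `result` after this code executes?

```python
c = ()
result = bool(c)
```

c = (); result = False

False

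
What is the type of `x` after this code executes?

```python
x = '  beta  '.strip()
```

str.strip() returns str

str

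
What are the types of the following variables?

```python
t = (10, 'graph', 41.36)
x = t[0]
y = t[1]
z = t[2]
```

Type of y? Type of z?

tuple[1] is str; tuple[2] is float

str, float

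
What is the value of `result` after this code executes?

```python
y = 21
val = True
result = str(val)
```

y = 21; val = True; result = 'True'

'True'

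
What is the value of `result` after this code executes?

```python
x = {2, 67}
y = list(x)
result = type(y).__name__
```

x is set; y is list; result = 'list'

'list'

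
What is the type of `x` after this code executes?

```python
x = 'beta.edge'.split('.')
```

str.split() returns list

list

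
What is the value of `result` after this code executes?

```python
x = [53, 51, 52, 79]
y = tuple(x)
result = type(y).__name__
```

x is list; y is tuple; result = 'tuple'

'tuple'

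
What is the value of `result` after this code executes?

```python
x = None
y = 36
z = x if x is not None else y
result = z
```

x = None; y = 36; z = 36; result = 36

36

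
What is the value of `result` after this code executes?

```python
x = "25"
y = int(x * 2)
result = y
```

x = '25'; y = 2525; result = 2525

2525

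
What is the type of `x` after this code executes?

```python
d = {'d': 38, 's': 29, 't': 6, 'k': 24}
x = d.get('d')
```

dict.get() returns value type when found

int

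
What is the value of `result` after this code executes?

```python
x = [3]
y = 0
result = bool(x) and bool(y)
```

x = [3]; y = 0; result = False

False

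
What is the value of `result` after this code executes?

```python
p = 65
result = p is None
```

p = 65; result = False

False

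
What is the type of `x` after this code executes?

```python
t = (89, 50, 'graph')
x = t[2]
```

Index 2 of tuple is a str literal

str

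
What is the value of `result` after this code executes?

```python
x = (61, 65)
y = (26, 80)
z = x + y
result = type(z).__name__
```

x is tuple; y is tuple; z is tuple; result = 'tuple'

'tuple'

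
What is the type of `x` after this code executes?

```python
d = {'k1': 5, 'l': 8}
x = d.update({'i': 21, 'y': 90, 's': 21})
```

dict.update() returns None

NoneType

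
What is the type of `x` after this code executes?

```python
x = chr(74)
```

chr() returns str (single char)

str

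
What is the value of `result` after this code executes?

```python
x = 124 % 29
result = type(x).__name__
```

x is int; result = 'int'

'int'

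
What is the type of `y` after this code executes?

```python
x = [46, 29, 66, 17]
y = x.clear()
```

list.clear() returns None

NoneType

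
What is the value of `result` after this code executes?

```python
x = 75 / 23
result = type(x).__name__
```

x is float; result = 'float'

'float'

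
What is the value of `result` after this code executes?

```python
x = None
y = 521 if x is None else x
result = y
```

x = None; y = 521; result = 521

521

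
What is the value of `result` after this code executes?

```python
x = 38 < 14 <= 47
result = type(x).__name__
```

x is bool; result = 'bool'

'bool'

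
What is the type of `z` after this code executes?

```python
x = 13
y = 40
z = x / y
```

int / int = float

float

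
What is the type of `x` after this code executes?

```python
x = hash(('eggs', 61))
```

hash() returns int

int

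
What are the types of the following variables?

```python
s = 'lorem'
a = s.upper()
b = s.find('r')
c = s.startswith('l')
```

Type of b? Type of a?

find() returns int; upper() returns str

int, str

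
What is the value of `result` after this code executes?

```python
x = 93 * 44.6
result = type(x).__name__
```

x is float; result = 'float'

'float'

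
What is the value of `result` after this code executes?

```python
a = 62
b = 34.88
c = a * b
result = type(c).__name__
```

a is int; b is float; c is float; result = 'float'

'float'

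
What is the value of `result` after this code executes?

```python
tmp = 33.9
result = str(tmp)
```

tmp = 33.9; result = '33.9'

'33.9'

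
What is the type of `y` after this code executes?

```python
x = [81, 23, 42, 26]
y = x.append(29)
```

list.append() returns None (mutates in place)

NoneType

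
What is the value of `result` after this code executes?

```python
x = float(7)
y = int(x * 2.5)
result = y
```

x = 7.0; y = 17; result = 17

17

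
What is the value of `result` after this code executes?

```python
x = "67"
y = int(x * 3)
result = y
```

x = '67'; y = 676767; result = 676767

676767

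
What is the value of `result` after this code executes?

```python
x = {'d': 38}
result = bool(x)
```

x = {'d': 38}; result = True

True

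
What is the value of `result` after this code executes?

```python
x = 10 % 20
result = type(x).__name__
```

x is int; result = 'int'

'int'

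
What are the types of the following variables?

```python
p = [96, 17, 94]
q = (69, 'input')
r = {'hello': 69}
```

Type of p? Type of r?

p is assigned a list literal (square brackets); r is assigned a dict literal ({key: value})

list, dict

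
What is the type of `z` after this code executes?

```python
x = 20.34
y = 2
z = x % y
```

float % int = float

float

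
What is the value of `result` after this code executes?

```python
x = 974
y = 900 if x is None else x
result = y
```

x = 974; y = 974; result = 974

974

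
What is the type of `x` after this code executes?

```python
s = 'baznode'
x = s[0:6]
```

Slicing a str returns str

str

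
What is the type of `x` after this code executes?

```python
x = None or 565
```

'or' with None returns the other truthy value

int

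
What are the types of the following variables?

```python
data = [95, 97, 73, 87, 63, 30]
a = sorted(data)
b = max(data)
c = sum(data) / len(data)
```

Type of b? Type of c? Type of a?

max of ints returns int; int / int = float; sorted() returns list

int, float, list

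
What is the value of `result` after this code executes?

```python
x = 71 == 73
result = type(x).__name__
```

x is bool; result = 'bool'

'bool'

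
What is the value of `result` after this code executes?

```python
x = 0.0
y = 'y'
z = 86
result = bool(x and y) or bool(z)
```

x = 0.0; y = 'y'; z = 86; result = True

True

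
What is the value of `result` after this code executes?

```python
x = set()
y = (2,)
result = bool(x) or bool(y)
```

x = set(); y = (2,); result = True

True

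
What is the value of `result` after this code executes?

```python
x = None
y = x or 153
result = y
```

x = None; y = 153; result = 153

153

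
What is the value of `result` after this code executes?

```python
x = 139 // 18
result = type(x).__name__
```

x is int; result = 'int'

'int'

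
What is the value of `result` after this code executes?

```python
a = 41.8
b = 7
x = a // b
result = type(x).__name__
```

a is float; b is int; x is float; result = 'float'

'float'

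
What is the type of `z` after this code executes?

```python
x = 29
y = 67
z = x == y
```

Equality comparison returns bool

bool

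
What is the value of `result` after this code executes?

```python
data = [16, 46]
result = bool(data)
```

data = [16, 46]; result = True

True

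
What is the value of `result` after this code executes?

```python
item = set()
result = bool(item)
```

item = set(); result = False

False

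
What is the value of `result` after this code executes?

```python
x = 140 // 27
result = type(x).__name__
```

x is int; result = 'int'

'int'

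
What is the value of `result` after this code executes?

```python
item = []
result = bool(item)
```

item = []; result = False

False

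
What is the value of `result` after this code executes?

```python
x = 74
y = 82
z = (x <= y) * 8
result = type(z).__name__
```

x is int; y is int; z is int; result = 'int'

'int'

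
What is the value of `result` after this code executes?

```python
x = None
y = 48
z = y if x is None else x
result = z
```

x = None; y = 48; z = 48; result = 48

48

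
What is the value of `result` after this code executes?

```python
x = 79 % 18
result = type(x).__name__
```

x is int; result = 'int'

'int'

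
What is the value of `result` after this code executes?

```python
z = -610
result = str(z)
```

z = -610; result = '-610'

'-610'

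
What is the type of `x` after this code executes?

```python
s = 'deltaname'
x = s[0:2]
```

Slicing a str returns str

str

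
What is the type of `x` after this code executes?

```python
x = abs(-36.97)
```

abs() of float returns float

float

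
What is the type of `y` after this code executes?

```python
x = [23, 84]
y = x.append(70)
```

list.append() returns None (mutates in place)

NoneType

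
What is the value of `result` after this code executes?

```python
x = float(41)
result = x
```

x = 41.0; result = 41.0

41.0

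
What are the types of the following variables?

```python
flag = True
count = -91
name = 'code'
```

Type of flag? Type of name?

flag is assigned the constant True, which has type bool; name is assigned a quoted string literal, so it is a str

bool, str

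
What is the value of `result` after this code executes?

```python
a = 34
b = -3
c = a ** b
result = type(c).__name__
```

a is int; b is int; c is float; result = 'float'

'float'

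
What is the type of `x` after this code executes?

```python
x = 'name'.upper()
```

str.upper() returns str

str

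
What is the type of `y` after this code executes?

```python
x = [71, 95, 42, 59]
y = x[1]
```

Indexing list[int] returns int

int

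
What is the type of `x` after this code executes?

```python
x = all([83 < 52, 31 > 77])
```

all() returns bool

bool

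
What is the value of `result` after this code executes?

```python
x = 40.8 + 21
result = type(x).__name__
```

x is float; result = 'float'

'float'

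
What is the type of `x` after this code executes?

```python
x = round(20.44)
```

round() with no decimal places returns int

int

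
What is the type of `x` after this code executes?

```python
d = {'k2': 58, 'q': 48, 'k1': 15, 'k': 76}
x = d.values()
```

.values() returns dict_values view

dict_values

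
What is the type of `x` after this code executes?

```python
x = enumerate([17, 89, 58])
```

enumerate() returns an enumerate object

enumerate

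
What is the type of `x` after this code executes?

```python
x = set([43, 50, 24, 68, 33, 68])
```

set() constructor returns set

set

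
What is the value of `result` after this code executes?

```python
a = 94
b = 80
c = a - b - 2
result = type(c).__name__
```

a is int; b is int; c is int; result = 'int'

'int'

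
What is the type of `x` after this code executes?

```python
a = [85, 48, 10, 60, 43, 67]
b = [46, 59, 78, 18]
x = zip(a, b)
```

zip() returns a zip object

zip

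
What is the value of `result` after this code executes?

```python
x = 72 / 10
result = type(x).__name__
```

x is float; result = 'float'

'float'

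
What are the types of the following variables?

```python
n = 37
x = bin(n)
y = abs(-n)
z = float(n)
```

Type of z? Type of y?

float() returns float; abs() of int returns int

float, int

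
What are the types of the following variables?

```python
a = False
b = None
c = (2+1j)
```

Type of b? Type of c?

b is assigned None, whose type is NoneType; c is assigned (2+1j), an int plus an imaginary literal (j suffix), which evaluates to complex

NoneType, complex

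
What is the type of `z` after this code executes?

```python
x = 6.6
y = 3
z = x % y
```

float % int = float

float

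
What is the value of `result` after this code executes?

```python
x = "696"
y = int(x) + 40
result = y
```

x = '696'; y = 736; result = 736

736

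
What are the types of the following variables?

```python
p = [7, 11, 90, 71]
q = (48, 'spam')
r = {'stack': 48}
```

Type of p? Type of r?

p is assigned a list literal (square brackets); r is assigned a dict literal ({key: value})

list, dict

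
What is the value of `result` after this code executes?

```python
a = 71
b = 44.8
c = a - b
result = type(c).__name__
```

a is int; b is float; c is float; result = 'float'

'float'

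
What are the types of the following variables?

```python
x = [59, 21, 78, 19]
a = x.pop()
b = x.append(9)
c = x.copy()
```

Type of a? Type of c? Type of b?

pop() returns element; copy() returns list; append() returns None

int, list, NoneType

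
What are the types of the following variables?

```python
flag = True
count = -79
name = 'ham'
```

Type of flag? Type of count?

flag is assigned the constant True, which has type bool; count is assigned a bare integer (no decimal point), so it is an int

bool, int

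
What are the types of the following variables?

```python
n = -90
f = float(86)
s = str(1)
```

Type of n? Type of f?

n is assigned a bare integer (no decimal point), so it is an int; f is assigned the result of calling float(), which returns a float

int, float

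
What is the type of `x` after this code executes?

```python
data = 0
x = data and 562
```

'and' returns first falsy value (0 is int)

int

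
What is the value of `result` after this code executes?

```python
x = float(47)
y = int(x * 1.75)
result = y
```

x = 47.0; y = 82; result = 82

82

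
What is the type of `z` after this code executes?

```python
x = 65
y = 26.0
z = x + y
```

int + float = float

float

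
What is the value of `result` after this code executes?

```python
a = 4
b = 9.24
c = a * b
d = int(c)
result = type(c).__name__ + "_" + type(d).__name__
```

a is int; b is float; c is float; d is int; result = 'float_int'

'float_int'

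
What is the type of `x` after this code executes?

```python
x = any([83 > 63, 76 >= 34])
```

any() returns bool

bool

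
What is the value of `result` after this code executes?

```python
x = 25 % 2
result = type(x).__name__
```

x is int; result = 'int'

'int'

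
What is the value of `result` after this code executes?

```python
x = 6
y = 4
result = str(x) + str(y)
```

x = 6; y = 4; result = '64'

'64'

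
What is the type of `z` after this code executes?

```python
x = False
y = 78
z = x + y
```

bool + int = int (bool is subclass of int)

int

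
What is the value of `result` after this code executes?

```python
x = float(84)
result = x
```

x = 84.0; result = 84.0

84.0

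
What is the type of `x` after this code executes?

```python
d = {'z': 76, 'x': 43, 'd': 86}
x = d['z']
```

Accessing dict[str, int] with str key returns int

int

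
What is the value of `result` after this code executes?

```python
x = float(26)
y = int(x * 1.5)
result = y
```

x = 26.0; y = 39; result = 39

39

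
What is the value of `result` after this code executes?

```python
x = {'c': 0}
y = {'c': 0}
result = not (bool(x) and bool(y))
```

x = {'c': 0}; y = {'c': 0}; result = False

False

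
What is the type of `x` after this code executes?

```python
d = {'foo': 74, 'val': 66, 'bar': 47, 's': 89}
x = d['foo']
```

Accessing dict[str, int] with str key returns int

int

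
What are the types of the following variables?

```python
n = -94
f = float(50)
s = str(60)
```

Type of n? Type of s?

n is assigned a bare integer (no decimal point), so it is an int; s is assigned the result of calling str(), which returns a str

int, str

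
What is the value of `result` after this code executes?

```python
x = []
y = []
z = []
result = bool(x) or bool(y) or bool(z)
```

x = []; y = []; z = []; result = False

False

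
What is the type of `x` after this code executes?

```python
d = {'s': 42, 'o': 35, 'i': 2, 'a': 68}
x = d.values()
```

.values() returns dict_values view

dict_values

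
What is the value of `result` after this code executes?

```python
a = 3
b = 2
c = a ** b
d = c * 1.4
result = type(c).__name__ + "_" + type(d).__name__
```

a is int; b is int; c is int; d is float; result = 'int_float'

'int_float'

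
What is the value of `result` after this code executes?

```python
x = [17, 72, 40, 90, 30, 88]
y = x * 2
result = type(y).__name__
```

x is list; y is list; result = 'list'

'list'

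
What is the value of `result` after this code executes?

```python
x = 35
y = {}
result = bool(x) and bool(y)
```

x = 35; y = {}; result = False

False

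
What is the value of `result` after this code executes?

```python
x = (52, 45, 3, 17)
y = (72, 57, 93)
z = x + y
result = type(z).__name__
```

x is tuple; y is tuple; z is tuple; result = 'tuple'

'tuple'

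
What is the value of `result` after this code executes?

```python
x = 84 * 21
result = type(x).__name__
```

x is int; result = 'int'

'int'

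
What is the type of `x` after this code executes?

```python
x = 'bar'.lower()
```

str.lower() returns str

str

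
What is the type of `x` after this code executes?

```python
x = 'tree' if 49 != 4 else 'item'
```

Both branches of conditional are str

str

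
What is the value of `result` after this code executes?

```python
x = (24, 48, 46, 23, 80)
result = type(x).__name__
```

x is tuple; result = 'tuple'

'tuple'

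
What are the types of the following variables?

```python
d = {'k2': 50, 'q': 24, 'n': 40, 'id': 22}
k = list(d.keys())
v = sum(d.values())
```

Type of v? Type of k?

sum of ints is int; list() converts to list

int, list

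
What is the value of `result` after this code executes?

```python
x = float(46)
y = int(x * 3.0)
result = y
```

x = 46.0; y = 138; result = 138

138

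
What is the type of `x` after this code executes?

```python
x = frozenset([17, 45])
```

frozenset() returns frozenset

frozenset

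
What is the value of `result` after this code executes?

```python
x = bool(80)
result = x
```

x = True; result = True

True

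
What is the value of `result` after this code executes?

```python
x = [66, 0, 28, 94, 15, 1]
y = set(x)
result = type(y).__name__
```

x is list; y is set; result = 'set'

'set'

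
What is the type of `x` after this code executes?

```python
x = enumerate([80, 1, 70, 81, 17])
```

enumerate() returns an enumerate object

enumerate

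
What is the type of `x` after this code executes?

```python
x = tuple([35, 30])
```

tuple() constructor returns tuple

tuple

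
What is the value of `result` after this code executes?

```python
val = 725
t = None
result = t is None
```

val = 725; t = None; result = True

True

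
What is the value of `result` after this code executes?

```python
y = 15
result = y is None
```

y = 15; result = False

False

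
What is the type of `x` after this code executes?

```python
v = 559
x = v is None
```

'is' comparison returns bool

bool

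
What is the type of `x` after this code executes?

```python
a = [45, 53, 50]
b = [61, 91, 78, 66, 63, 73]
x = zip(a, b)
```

zip() returns a zip object

zip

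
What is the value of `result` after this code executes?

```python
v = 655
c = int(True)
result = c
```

v = 655; c = 1; result = 1

1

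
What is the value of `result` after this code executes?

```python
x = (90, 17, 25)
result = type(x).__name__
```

x is tuple; result = 'tuple'

'tuple'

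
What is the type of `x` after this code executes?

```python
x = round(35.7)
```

round() with no decimal places returns int

int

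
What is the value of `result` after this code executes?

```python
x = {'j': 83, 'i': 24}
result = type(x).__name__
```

x is dict; result = 'dict'

'dict'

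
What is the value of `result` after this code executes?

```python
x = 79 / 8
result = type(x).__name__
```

x is float; result = 'float'

'float'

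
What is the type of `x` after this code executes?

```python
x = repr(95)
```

repr() returns str

str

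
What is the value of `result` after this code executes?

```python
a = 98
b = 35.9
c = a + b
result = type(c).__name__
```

a is int; b is float; c is float; result = 'float'

'float'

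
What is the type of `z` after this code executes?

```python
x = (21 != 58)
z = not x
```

'not' returns bool

bool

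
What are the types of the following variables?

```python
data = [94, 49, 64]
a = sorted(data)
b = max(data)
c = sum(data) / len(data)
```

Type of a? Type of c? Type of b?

sorted() returns list; int / int = float; max of ints returns int

list, float, int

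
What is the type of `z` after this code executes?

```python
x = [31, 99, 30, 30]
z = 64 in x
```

'in' operator returns bool

bool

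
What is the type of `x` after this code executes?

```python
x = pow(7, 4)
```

pow(int, int) returns int

int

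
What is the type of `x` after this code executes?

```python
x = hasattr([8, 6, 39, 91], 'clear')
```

hasattr() returns bool

bool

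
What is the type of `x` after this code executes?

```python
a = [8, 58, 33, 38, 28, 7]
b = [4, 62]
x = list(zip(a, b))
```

list(zip()) returns a list of tuples

list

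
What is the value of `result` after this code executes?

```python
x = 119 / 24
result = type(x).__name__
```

x is float; result = 'float'

'float'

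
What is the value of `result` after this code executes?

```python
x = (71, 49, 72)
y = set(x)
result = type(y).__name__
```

x is tuple; y is set; result = 'set'

'set'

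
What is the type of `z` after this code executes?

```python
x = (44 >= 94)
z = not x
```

'not' returns bool

bool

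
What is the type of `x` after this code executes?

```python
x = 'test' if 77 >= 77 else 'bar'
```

Both branches of conditional are str

str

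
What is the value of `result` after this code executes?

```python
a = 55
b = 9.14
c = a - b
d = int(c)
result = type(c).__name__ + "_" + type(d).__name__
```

a is int; b is float; c is float; d is int; result = 'float_int'

'float_int'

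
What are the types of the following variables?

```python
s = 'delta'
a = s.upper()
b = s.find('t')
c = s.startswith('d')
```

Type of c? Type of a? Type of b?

startswith() returns bool; upper() returns str; find() returns int

bool, str, int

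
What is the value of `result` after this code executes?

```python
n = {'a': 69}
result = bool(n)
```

n = {'a': 69}; result = True

True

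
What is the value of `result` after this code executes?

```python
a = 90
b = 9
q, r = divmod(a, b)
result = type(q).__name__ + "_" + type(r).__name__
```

a is int; b is int; q is int; r is int; result = 'int_int'

'int_int'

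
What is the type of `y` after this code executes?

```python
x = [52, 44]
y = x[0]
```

Indexing list[int] returns int

int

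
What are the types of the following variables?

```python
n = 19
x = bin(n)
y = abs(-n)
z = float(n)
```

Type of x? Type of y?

bin() returns str; abs() of int returns int

str, int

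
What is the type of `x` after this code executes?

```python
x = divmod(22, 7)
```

divmod() returns tuple of (quotient, remainder)

tuple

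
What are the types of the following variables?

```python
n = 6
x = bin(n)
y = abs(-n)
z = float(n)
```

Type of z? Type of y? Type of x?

float() returns float; abs() of int returns int; bin() returns str

float, int, str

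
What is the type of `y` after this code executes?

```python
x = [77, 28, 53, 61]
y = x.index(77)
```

list.index() returns int

int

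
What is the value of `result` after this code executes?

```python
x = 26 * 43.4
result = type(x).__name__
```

x is float; result = 'float'

'float'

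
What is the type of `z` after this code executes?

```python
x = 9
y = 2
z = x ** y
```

positive int ** positive int = int

int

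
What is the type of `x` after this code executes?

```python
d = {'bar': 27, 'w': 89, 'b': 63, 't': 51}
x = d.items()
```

dict.items() returns dict_items view

dict_items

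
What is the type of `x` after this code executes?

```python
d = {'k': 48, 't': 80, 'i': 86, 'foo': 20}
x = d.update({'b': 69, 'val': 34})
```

dict.update() returns None

NoneType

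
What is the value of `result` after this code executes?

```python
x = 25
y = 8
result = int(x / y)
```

x = 25; y = 8; result = 3

3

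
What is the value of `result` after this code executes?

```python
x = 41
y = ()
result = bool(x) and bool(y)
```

x = 41; y = (); result = False

False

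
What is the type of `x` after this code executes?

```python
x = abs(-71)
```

abs() of int returns int

int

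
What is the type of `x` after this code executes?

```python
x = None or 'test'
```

'or' with None returns the other truthy value (str)

str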